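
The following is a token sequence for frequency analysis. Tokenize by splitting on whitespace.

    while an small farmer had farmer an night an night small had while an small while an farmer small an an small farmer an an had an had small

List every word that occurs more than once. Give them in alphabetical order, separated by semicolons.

an; farmer; had; night; small; while

Unigram counts meeting the condition (more than once):
  an: 10
  farmer: 4
  had: 4
  night: 2
  small: 6
  while: 3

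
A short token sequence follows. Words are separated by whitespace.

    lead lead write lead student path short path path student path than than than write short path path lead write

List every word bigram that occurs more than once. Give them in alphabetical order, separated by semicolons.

lead write; path path; short path; student path; than than

Bigram counts meeting the condition (more than once):
  lead write: 2
  path path: 2
  short path: 2
  student path: 2
  than than: 2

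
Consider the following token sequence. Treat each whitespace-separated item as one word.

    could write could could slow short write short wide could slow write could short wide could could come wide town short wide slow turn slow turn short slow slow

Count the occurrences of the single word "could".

7

Scanning the 29 tokens for "could":
  position 1: could
  position 3: could
  position 4: could
  position 10: could
  position 13: could
  position 16: could
  position 17: could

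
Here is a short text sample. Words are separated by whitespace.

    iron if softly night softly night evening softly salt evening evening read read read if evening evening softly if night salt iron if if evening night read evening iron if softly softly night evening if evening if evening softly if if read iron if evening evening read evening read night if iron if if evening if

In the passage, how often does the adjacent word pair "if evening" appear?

6

Scanning the 55 overlapping bigram windows for "if evening":
  position 15–16: if evening
  position 24–25: if evening
  position 35–36: if evening
  position 37–38: if evening
  position 44–45: if evening
  position 54–55: if evening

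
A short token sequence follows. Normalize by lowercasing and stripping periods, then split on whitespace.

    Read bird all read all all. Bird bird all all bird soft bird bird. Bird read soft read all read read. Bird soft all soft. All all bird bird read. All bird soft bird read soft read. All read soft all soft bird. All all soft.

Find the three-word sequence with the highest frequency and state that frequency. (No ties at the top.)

"all all bird", 3 times

Trigram frequencies (highest first):
  all all bird: 3
  all bird bird: 2
  bird all all: 2
  all bird soft: 2
  bird soft bird: 2
  bird bird read: 2
  … (26 more, each ≤ 2)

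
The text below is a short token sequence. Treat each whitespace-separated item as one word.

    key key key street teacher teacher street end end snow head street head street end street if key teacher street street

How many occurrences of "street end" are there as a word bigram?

2

Scanning the 20 overlapping bigram windows for "street end":
  position 7–8: street end
  position 14–15: street end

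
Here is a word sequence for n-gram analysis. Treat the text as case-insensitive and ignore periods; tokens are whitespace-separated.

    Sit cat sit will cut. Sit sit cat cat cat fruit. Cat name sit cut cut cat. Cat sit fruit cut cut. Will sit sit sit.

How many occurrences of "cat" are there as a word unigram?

Scanning the 26 tokens for "cat":
  position 2: cat
  position 8: cat
  position 9: cat
  position 10: cat
  position 12: cat
  position 17: cat
  position 18: cat

7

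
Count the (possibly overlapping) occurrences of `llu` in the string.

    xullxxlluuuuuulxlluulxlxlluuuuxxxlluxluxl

4

Sliding a length-3 window over the 41 characters (39 positions):
  position 7–9: llu
  position 17–19: llu
  position 25–27: llu
  position 34–36: llu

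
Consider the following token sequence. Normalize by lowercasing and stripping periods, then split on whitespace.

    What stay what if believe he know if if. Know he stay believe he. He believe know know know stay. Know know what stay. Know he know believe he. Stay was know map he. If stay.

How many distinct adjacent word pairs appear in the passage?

36 tokens → 35 bigram windows in total.
Repeated bigrams (each contributes count−1 duplicates):
  believe he: 3
  know know: 3
  he know: 2
  he stay: 2
  know he: 2
  stay know: 2
  what stay: 2
9 duplicate windows → 35 − 9 = 26 distinct.

26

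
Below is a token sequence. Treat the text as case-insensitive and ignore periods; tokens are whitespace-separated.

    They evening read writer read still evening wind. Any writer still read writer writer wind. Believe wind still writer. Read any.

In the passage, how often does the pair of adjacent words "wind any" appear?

1

Scanning the 20 overlapping bigram windows for "wind any":
  position 8–9: wind any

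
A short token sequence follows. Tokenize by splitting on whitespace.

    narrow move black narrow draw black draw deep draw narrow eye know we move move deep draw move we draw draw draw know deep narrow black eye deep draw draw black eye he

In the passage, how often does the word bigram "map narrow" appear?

Scanning the 32 overlapping bigram windows for "map narrow":
  (none found)

0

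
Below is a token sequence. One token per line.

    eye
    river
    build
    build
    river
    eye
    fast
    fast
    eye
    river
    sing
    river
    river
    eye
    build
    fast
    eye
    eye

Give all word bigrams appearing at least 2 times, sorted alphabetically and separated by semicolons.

Bigram counts meeting the condition (at least 2 times):
  eye river: 2
  fast eye: 2
  river eye: 2

eye river; fast eye; river eye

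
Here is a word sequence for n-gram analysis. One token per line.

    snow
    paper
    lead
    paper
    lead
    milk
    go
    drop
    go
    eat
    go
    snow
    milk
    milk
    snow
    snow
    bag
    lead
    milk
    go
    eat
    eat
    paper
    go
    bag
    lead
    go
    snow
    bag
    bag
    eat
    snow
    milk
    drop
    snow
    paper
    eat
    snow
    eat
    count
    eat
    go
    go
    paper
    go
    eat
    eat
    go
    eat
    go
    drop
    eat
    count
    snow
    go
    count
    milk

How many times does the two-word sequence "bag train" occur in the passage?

Scanning the 56 overlapping bigram windows for "bag train":
  (none found)

0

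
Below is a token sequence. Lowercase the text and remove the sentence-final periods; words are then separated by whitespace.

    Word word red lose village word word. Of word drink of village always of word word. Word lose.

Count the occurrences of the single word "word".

Scanning the 18 tokens for "word":
  position 1: word
  position 2: word
  position 6: word
  position 7: word
  position 9: word
  position 15: word
  position 16: word
  position 17: word

8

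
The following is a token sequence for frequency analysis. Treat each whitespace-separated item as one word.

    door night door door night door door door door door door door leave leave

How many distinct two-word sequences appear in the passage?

14 tokens → 13 bigram windows in total.
Repeated bigrams (each contributes count−1 duplicates):
  door door: 7
  door night: 2
  night door: 2
8 duplicate windows → 13 − 8 = 5 distinct.

5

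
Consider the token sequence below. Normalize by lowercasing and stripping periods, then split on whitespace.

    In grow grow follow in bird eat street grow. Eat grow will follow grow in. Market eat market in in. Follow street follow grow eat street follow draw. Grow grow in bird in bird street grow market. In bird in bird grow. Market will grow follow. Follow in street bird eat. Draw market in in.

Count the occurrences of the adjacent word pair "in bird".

Scanning the 54 overlapping bigram windows for "in bird":
  position 5–6: in bird
  position 31–32: in bird
  position 33–34: in bird
  position 38–39: in bird
  position 40–41: in bird

5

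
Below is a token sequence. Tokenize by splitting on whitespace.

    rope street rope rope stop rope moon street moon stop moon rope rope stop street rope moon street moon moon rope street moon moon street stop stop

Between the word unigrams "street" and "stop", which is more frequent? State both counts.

"street": 6 occurrences
"stop": 5 occurrences

"street" (6 vs 5)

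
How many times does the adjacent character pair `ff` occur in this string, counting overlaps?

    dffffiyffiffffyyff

Sliding a length-2 window over the 18 characters (17 positions):
  position 2–3: ff
  position 3–4: ff
  position 4–5: ff
  position 8–9: ff
  position 11–12: ff
  position 12–13: ff
  position 13–14: ff
  position 17–18: ff

8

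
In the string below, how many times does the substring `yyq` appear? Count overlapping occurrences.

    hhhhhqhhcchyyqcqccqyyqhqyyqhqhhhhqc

3

Sliding a length-3 window over the 35 characters (33 positions):
  position 12–14: yyq
  position 20–22: yyq
  position 25–27: yyq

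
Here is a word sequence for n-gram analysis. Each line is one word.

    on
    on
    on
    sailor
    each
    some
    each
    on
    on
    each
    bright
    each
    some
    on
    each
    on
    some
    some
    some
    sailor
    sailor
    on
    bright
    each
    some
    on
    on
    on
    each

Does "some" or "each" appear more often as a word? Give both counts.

"some": 6 occurrences
"each": 7 occurrences

"each" (7 vs 6)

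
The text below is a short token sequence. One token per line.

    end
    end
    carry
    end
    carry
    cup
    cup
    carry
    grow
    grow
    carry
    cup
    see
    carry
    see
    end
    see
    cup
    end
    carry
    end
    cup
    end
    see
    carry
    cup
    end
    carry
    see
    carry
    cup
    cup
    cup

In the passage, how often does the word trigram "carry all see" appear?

0

Scanning the 31 overlapping trigram windows for "carry all see":
  (none found)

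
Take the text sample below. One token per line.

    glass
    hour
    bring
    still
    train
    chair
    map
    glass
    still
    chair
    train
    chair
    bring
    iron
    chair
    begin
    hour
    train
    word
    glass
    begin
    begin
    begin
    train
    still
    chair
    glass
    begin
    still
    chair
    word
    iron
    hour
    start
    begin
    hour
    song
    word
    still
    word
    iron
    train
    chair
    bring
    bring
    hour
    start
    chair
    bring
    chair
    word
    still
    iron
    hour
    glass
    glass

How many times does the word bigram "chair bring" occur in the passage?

Scanning the 55 overlapping bigram windows for "chair bring":
  position 12–13: chair bring
  position 43–44: chair bring
  position 48–49: chair bring

3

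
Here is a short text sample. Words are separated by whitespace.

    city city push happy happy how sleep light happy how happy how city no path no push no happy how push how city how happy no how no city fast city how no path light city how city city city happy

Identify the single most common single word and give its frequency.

Unigram frequencies (highest first):
  city: 10
  how: 9
  happy: 7
  no: 6
  push: 3
  light: 2
  … (3 more, each ≤ 2)

"city", 10 times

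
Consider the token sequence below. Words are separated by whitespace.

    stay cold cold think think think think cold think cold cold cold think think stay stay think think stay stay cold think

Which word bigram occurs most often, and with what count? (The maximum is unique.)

"think think", 5 times

Bigram frequencies (highest first):
  think think: 5
  cold think: 4
  cold cold: 3
  stay cold: 2
  think cold: 2
  think stay: 2
  … (2 more, each ≤ 2)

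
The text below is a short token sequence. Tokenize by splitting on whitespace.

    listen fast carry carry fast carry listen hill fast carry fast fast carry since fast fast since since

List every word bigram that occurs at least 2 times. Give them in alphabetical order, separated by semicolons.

Bigram counts meeting the condition (at least 2 times):
  carry fast: 2
  fast carry: 4
  fast fast: 2

carry fast; fast carry; fast fast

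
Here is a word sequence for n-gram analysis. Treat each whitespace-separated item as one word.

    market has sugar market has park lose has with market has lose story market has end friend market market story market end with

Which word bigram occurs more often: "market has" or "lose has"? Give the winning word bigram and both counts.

"market has": 4 occurrences
"lose has": 1 occurrence

"market has" (4 vs 1)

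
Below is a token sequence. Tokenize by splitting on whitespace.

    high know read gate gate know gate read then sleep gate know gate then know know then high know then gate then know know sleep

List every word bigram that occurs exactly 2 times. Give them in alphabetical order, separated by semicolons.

gate know; gate then; high know; know gate; know know; know then; then know

Bigram counts meeting the condition (exactly 2 times):
  gate know: 2
  gate then: 2
  high know: 2
  know gate: 2
  know know: 2
  know then: 2
  then know: 2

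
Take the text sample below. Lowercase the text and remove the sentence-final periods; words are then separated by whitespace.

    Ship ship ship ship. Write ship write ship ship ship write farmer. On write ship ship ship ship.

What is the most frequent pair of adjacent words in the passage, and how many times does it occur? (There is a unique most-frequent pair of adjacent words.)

Bigram frequencies (highest first):
  ship ship: 8
  ship write: 3
  write ship: 3
  write farmer: 1
  farmer on: 1
  on write: 1

"ship ship", 8 times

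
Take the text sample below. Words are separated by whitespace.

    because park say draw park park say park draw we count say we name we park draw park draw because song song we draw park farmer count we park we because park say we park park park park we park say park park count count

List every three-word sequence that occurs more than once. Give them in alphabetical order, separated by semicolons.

because park say; park park park; park say park

Trigram counts meeting the condition (more than once):
  because park say: 2
  park park park: 2
  park say park: 2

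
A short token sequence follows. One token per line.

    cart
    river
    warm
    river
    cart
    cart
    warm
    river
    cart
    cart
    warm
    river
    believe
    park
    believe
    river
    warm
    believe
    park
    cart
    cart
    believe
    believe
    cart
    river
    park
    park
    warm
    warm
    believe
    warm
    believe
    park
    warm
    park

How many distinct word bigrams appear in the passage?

35 tokens → 34 bigram windows in total.
Repeated bigrams (each contributes count−1 duplicates):
  believe park: 3
  cart cart: 3
  warm believe: 3
  warm river: 3
  cart river: 2
  cart warm: 2
  park warm: 2
  river cart: 2
  … (1 more repeated)
13 duplicate windows → 34 − 13 = 21 distinct.

21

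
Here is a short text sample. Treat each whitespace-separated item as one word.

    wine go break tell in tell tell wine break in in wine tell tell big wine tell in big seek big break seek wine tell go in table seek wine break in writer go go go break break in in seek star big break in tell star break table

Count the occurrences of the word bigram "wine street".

0

Scanning the 48 overlapping bigram windows for "wine street":
  (none found)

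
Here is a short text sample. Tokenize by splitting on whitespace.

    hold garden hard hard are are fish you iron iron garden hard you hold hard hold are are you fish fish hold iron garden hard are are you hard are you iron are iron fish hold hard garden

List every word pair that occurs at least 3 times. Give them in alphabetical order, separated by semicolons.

Bigram counts meeting the condition (at least 3 times):
  are are: 3
  are you: 3
  garden hard: 3
  hard are: 3

are are; are you; garden hard; hard are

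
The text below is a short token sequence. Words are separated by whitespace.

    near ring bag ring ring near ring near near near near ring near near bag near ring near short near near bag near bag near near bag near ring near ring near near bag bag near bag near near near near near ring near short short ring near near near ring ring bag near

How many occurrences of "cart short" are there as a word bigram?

Scanning the 53 overlapping bigram windows for "cart short":
  (none found)

0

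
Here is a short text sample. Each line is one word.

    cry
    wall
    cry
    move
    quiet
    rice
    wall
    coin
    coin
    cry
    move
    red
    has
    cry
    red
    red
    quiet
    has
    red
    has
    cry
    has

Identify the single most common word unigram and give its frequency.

Unigram frequencies (highest first):
  cry: 5
  red: 4
  has: 4
  wall: 2
  move: 2
  quiet: 2
  … (2 more, each ≤ 2)

"cry", 5 times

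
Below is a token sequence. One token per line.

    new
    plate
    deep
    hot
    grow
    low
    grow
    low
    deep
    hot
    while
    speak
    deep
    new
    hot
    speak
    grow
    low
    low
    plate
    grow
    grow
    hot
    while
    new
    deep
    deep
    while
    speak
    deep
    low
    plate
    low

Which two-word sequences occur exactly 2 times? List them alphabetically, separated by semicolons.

deep hot; hot while; low plate; speak deep; while speak

Bigram counts meeting the condition (exactly 2 times):
  deep hot: 2
  hot while: 2
  low plate: 2
  speak deep: 2
  while speak: 2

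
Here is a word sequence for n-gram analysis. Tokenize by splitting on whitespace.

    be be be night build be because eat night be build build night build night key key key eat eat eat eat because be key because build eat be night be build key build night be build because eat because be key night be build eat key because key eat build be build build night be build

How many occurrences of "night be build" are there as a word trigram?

Scanning the 55 overlapping trigram windows for "night be build":
  position 9–11: night be build
  position 30–32: night be build
  position 35–37: night be build
  position 43–45: night be build
  position 55–57: night be build

5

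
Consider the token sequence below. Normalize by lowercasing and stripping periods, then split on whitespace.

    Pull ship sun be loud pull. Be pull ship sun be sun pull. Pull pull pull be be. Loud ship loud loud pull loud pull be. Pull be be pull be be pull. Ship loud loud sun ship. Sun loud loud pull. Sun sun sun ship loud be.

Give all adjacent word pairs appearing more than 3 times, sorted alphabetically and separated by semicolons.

Bigram counts meeting the condition (more than 3 times):
  be pull: 4
  loud pull: 4
  pull be: 5

be pull; loud pull; pull be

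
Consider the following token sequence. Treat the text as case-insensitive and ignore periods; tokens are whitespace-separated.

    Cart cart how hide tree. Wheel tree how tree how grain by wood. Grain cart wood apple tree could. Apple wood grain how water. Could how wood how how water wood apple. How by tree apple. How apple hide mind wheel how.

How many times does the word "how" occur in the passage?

10

Scanning the 42 tokens for "how":
  position 3: how
  position 8: how
  position 10: how
  position 23: how
  position 26: how
  position 28: how
  position 29: how
  position 33: how
  position 37: how
  position 42: how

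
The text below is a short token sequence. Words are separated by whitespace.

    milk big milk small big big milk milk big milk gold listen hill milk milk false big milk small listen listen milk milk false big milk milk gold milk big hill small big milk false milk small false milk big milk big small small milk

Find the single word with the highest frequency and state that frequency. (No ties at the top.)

"milk", 18 times

Unigram frequencies (highest first):
  milk: 18
  big: 10
  small: 6
  false: 4
  listen: 3
  gold: 2
  … (1 more, each ≤ 2)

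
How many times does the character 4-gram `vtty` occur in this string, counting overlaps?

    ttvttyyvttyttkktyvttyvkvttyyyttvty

Sliding a length-4 window over the 34 characters (31 positions):
  position 3–6: vtty
  position 8–11: vtty
  position 18–21: vtty
  position 24–27: vtty

4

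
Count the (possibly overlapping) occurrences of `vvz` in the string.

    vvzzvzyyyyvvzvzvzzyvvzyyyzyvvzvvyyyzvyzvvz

Sliding a length-3 window over the 42 characters (40 positions):
  position 1–3: vvz
  position 11–13: vvz
  position 20–22: vvz
  position 28–30: vvz
  position 40–42: vvz

5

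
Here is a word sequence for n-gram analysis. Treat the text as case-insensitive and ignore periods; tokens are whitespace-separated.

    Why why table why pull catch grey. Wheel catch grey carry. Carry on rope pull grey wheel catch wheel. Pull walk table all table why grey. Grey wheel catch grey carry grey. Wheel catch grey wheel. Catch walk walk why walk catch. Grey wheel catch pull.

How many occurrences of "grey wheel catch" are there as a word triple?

6

Scanning the 44 overlapping trigram windows for "grey wheel catch":
  position 7–9: grey wheel catch
  position 16–18: grey wheel catch
  position 27–29: grey wheel catch
  position 32–34: grey wheel catch
  position 35–37: grey wheel catch
  position 43–45: grey wheel catch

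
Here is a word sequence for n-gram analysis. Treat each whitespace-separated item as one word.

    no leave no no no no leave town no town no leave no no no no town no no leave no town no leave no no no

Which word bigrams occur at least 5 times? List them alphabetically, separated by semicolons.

no leave; no no

Bigram counts meeting the condition (at least 5 times):
  no leave: 5
  no no: 9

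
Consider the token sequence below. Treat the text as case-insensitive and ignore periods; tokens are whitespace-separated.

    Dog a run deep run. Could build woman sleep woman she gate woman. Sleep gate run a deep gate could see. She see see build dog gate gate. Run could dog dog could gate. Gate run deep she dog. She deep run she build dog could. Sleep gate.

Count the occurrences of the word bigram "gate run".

Scanning the 47 overlapping bigram windows for "gate run":
  position 15–16: gate run
  position 28–29: gate run
  position 35–36: gate run

3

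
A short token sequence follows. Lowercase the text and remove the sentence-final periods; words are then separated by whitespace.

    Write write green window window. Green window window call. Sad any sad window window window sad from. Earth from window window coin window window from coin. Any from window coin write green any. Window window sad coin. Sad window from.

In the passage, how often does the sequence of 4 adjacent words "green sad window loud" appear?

Scanning the 37 overlapping 4-gram windows for "green sad window loud":
  (none found)

0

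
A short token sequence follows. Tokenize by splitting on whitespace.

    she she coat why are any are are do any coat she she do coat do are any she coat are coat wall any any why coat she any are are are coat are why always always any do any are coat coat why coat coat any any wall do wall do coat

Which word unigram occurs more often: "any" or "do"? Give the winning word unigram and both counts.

"any": 10 occurrences
"do": 6 occurrences

"any" (10 vs 6)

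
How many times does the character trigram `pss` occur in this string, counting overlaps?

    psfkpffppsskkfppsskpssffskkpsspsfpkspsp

Sliding a length-3 window over the 39 characters (37 positions):
  position 9–11: pss
  position 16–18: pss
  position 20–22: pss
  position 28–30: pss

4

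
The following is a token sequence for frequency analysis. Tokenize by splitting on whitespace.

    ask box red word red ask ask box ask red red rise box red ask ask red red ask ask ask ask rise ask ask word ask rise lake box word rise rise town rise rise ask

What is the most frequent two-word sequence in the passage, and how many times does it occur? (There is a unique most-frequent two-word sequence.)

"ask ask", 6 times

Bigram frequencies (highest first):
  ask ask: 6
  red ask: 3
  ask box: 2
  box red: 2
  ask red: 2
  red red: 2
  … (16 more, each ≤ 2)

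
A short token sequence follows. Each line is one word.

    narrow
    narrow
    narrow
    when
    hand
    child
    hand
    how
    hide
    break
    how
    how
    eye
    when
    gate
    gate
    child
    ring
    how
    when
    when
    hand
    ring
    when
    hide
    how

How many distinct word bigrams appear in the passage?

23

26 tokens → 25 bigram windows in total.
Repeated bigrams (each contributes count−1 duplicates):
  narrow narrow: 2
  when hand: 2
2 duplicate windows → 25 − 2 = 23 distinct.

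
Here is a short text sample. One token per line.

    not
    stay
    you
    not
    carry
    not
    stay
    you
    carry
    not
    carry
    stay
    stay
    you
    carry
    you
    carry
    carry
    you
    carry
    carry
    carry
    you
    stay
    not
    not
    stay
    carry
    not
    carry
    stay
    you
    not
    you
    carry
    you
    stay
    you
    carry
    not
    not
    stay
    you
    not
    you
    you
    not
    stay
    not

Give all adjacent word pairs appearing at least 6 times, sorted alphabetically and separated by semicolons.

Bigram counts meeting the condition (at least 6 times):
  stay you: 6
  you carry: 6

stay you; you carry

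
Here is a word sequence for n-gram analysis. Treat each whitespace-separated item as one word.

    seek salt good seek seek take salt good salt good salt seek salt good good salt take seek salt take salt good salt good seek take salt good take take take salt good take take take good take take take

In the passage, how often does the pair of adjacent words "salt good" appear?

8

Scanning the 39 overlapping bigram windows for "salt good":
  position 2–3: salt good
  position 7–8: salt good
  position 9–10: salt good
  position 13–14: salt good
  position 21–22: salt good
  position 23–24: salt good
  position 27–28: salt good
  position 32–33: salt good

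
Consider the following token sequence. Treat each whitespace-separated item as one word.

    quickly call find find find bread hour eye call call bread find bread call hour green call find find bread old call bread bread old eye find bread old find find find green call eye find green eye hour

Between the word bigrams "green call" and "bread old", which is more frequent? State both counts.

"green call": 2 occurrences
"bread old": 3 occurrences

"bread old" (3 vs 2)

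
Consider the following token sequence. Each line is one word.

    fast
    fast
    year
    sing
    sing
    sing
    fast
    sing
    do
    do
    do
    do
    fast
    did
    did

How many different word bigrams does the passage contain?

11

15 tokens → 14 bigram windows in total.
Repeated bigrams (each contributes count−1 duplicates):
  do do: 3
  sing sing: 2
3 duplicate windows → 14 − 3 = 11 distinct.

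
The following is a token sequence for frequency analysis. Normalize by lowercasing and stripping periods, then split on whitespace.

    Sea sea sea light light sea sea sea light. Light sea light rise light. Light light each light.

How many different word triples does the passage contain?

18 tokens → 16 trigram windows in total.
Repeated trigrams (each contributes count−1 duplicates):
  light light sea: 2
  sea light light: 2
  sea sea light: 2
  sea sea sea: 2
4 duplicate windows → 16 − 4 = 12 distinct.

12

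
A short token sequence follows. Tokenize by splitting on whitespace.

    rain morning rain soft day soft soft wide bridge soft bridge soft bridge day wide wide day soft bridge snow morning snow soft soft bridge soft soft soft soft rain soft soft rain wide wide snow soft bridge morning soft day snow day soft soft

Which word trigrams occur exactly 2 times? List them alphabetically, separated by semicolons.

Trigram counts meeting the condition (exactly 2 times):
  bridge soft bridge: 2
  day soft soft: 2
  soft bridge soft: 2
  soft soft rain: 2
  soft soft soft: 2

bridge soft bridge; day soft soft; soft bridge soft; soft soft rain; soft soft soft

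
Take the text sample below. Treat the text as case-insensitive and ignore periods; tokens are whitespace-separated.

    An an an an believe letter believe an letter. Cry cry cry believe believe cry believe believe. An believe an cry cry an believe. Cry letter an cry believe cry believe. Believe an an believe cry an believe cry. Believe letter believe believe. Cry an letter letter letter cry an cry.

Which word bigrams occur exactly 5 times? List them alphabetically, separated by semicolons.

an believe; cry believe

Bigram counts meeting the condition (exactly 5 times):
  an believe: 5
  cry believe: 5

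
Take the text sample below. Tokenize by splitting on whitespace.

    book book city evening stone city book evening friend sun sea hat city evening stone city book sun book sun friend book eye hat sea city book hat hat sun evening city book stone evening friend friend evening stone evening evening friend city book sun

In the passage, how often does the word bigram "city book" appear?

Scanning the 44 overlapping bigram windows for "city book":
  position 6–7: city book
  position 16–17: city book
  position 26–27: city book
  position 32–33: city book
  position 43–44: city book

5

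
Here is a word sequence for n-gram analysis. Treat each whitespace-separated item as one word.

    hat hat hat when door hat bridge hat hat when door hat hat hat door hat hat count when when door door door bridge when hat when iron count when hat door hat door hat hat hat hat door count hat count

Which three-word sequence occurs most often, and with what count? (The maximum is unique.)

Trigram frequencies (highest first):
  hat hat hat: 4
  door hat hat: 3
  hat door hat: 3
  hat hat when: 2
  hat when door: 2
  when door hat: 2
  … (23 more, each ≤ 2)

"hat hat hat", 4 times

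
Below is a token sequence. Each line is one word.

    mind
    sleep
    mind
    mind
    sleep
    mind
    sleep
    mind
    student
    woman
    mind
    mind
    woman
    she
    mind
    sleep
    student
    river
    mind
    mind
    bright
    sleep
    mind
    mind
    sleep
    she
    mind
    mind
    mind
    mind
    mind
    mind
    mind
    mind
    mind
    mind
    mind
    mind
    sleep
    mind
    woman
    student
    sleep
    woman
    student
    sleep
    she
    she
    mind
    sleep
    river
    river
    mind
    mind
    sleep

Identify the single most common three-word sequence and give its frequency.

Trigram frequencies (highest first):
  mind mind mind: 10
  mind sleep mind: 4
  mind mind sleep: 4
  sleep mind mind: 2
  she mind sleep: 2
  river mind mind: 2
  … (28 more, each ≤ 2)

"mind mind mind", 10 times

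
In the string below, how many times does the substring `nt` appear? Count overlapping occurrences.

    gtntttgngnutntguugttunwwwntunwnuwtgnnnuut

3

Sliding a length-2 window over the 41 characters (40 positions):
  position 3–4: nt
  position 13–14: nt
  position 26–27: nt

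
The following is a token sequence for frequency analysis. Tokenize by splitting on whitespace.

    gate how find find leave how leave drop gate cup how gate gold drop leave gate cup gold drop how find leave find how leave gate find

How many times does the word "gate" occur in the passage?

5

Scanning the 27 tokens for "gate":
  position 1: gate
  position 9: gate
  position 12: gate
  position 16: gate
  position 26: gate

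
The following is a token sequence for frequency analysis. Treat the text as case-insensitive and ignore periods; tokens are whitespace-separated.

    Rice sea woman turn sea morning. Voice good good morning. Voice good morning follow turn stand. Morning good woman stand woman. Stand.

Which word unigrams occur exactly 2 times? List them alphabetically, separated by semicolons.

sea; turn; voice

Unigram counts meeting the condition (exactly 2 times):
  sea: 2
  turn: 2
  voice: 2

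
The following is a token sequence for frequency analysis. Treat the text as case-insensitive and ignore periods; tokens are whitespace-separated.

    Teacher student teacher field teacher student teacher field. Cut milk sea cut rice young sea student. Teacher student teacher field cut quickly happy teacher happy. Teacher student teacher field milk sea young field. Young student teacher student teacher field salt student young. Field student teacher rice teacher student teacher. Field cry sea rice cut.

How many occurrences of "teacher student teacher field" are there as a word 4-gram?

6

Scanning the 51 overlapping 4-gram windows for "teacher student teacher field":
  position 1–4: teacher student teacher field
  position 5–8: teacher student teacher field
  position 17–20: teacher student teacher field
  position 26–29: teacher student teacher field
  position 36–39: teacher student teacher field
  position 47–50: teacher student teacher field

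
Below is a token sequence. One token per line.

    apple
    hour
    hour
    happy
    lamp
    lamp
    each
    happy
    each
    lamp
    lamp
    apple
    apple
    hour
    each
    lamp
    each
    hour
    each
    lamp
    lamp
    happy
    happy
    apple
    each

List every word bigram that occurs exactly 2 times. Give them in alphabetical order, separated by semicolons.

Bigram counts meeting the condition (exactly 2 times):
  apple hour: 2
  hour each: 2
  lamp each: 2

apple hour; hour each; lamp each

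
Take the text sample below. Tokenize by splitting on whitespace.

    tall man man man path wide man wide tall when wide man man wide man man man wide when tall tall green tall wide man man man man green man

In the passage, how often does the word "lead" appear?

Scanning the 30 tokens for "lead":
  (none found)

0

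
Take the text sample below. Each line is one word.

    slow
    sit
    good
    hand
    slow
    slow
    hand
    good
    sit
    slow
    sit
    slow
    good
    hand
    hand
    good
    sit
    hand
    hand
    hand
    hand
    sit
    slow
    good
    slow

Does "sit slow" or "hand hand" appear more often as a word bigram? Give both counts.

"sit slow": 3 occurrences
"hand hand": 4 occurrences

"hand hand" (4 vs 3)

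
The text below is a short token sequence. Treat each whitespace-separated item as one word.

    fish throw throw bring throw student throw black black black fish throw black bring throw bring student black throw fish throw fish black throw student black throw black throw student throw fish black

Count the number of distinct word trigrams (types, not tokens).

33 tokens → 31 trigram windows in total.
Repeated trigrams (each contributes count−1 duplicates):
  black throw student: 2
  student black throw: 2
  throw fish black: 2
  throw student throw: 2
4 duplicate windows → 31 − 4 = 27 distinct.

27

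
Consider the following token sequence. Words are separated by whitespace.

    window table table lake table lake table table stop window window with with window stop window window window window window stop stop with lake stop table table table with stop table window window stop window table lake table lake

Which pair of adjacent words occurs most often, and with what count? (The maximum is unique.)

Bigram frequencies (highest first):
  window window: 6
  table table: 4
  table lake: 4
  lake table: 3
  stop window: 3
  window stop: 3
  … (13 more, each ≤ 2)

"window window", 6 times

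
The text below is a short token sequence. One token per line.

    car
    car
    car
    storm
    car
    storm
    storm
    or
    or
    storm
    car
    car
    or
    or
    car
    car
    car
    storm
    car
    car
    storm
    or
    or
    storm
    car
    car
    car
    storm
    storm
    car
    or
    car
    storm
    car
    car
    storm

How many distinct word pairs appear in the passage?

36 tokens → 35 bigram windows in total.
Repeated bigrams (each contributes count−1 duplicates):
  car car: 9
  car storm: 7
  storm car: 6
  or or: 3
  car or: 2
  or car: 2
  or storm: 2
  storm or: 2
  … (1 more repeated)
26 duplicate windows → 35 − 26 = 9 distinct.

9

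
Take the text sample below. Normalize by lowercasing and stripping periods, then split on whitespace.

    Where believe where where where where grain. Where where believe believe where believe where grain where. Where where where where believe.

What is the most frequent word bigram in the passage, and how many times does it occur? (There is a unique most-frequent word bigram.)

Bigram frequencies (highest first):
  where where: 8
  where believe: 4
  believe where: 3
  where grain: 2
  grain where: 2
  believe believe: 1

"where where", 8 times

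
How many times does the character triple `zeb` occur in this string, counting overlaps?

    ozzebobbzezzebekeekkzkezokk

2

Sliding a length-3 window over the 27 characters (25 positions):
  position 3–5: zeb
  position 12–14: zeb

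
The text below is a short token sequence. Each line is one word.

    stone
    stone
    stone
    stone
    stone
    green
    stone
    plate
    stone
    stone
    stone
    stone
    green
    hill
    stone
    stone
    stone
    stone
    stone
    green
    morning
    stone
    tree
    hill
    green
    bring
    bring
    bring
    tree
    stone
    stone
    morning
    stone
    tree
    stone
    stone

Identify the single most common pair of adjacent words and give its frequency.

"stone stone", 13 times

Bigram frequencies (highest first):
  stone stone: 13
  stone green: 3
  morning stone: 2
  stone tree: 2
  bring bring: 2
  tree stone: 2
  … (11 more, each ≤ 1)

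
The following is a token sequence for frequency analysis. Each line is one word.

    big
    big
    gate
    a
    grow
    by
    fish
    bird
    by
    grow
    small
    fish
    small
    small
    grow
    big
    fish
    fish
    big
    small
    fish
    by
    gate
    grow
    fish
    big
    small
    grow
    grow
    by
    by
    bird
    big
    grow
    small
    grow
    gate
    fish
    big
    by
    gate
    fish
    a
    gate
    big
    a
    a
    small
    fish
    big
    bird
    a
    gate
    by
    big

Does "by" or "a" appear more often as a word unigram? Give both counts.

"by": 7 occurrences
"a": 5 occurrences

"by" (7 vs 5)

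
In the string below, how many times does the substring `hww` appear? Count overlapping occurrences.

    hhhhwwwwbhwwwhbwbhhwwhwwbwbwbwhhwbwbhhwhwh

Sliding a length-3 window over the 42 characters (40 positions):
  position 4–6: hww
  position 10–12: hww
  position 19–21: hww
  position 22–24: hww

4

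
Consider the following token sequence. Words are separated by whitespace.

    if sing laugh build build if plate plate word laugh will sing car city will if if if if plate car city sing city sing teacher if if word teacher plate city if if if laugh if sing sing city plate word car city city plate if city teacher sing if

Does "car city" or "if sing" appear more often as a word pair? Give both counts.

"car city" (3 vs 2)

"car city": 3 occurrences
"if sing": 2 occurrences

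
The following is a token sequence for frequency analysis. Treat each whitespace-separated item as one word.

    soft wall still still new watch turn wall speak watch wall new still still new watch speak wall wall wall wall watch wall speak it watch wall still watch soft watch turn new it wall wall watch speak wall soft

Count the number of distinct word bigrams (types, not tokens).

40 tokens → 39 bigram windows in total.
Repeated bigrams (each contributes count−1 duplicates):
  wall wall: 4
  watch wall: 3
  new watch: 2
  speak wall: 2
  still new: 2
  still still: 2
  wall speak: 2
  wall still: 2
  … (3 more repeated)
14 duplicate windows → 39 − 14 = 25 distinct.

25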